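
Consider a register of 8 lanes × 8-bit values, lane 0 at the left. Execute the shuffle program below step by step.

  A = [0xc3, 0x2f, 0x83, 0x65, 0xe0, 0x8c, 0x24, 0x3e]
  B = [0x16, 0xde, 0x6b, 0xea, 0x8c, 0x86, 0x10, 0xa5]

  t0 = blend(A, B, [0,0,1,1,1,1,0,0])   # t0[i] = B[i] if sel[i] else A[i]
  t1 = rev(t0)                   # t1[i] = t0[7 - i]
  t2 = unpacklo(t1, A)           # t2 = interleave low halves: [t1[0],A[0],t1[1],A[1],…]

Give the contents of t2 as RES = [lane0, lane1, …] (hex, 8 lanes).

→ t0 |c3|2f|6b|ea|8c|86|24|3e|
→ t1 |3e|24|86|8c|ea|6b|2f|c3|
→ t2 |3e|c3|24|2f|86|83|8c|65|

RES = [0x3e, 0xc3, 0x24, 0x2f, 0x86, 0x83, 0x8c, 0x65]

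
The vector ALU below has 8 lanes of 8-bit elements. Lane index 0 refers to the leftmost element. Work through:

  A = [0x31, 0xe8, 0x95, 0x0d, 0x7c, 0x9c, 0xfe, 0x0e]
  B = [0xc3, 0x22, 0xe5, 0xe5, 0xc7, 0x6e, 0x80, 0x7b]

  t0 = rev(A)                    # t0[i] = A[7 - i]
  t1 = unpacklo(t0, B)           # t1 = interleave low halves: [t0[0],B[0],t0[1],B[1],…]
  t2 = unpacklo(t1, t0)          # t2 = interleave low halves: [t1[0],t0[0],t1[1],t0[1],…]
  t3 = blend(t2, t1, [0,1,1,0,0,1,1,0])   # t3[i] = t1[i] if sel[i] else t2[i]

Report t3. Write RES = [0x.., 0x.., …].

→ t0 |0e|fe|9c|7c|0d|95|e8|31|
→ t1 |0e|c3|fe|22|9c|e5|7c|e5|
→ t2 |0e|0e|c3|fe|fe|9c|22|7c|
→ t3 |0e|c3|fe|fe|fe|e5|7c|7c|

RES = [ 0x0e  0xc3  0xfe  0xfe  0xfe  0xe5  0x7c  0x7c ]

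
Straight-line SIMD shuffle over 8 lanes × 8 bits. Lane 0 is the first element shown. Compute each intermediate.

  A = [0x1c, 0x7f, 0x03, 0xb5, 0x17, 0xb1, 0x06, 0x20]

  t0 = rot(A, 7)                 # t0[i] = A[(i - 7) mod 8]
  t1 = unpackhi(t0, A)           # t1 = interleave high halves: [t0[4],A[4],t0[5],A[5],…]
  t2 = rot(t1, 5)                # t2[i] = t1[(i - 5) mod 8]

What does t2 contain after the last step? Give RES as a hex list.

RES = [ 0xb1  0x20  0x06  0x1c  0x20  0xb1  0x17  0x06 ]

  t0: 7f 03 b5 17 b1 06 20 1c
  t1: b1 17 06 b1 20 06 1c 20
  t2: b1 20 06 1c 20 b1 17 06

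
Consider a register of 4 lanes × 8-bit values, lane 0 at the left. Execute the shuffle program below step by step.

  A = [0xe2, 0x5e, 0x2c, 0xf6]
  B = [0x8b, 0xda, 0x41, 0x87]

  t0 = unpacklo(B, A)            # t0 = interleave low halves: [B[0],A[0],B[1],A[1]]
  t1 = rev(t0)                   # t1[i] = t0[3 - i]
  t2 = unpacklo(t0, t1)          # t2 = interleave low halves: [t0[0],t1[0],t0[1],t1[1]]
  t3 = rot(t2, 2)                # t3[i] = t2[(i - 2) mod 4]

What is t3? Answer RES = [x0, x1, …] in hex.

  t0: 8b e2 da 5e
  t1: 5e da e2 8b
  t2: 8b 5e e2 da
  t3: e2 da 8b 5e

RES = [0xe2, 0xda, 0x8b, 0x5e]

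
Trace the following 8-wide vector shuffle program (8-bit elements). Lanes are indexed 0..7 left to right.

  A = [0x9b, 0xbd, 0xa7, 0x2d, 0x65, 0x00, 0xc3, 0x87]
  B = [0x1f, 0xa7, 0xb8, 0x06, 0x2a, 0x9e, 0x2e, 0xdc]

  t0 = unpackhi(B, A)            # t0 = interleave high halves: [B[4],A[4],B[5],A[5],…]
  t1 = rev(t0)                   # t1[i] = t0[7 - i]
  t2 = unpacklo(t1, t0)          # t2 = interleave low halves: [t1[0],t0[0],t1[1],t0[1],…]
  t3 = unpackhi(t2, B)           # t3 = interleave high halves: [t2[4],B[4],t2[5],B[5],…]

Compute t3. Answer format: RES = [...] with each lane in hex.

→ t0 |2a|65|9e|00|2e|c3|dc|87|
→ t1 |87|dc|c3|2e|00|9e|65|2a|
→ t2 |87|2a|dc|65|c3|9e|2e|00|
→ t3 |c3|2a|9e|9e|2e|2e|00|dc|

RES = [ 0xc3  0x2a  0x9e  0x9e  0x2e  0x2e  0x00  0xdc ]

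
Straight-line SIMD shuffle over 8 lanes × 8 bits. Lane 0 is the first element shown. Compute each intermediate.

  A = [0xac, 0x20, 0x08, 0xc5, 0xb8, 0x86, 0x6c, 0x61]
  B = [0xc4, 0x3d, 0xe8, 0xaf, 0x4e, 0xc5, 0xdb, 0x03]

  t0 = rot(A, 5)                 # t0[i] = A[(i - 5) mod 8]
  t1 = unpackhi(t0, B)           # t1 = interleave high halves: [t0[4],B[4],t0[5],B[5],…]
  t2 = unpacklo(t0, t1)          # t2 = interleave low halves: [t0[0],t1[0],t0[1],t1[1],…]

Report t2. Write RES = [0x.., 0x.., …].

RES = [ 0xc5  0x61  0xb8  0x4e  0x86  0xac  0x6c  0xc5 ]

→ t0 |c5|b8|86|6c|61|ac|20|08|
→ t1 |61|4e|ac|c5|20|db|08|03|
→ t2 |c5|61|b8|4e|86|ac|6c|c5|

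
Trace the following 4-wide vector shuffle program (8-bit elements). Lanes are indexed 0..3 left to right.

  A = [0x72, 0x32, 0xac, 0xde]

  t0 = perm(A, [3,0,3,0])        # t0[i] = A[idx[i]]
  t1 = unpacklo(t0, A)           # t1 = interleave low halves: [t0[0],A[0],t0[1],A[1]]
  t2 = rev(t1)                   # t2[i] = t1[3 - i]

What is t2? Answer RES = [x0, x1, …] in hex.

t0 = [0xde, 0x72, 0xde, 0x72]
t1 = [0xde, 0x72, 0x72, 0x32]
t2 = [0x32, 0x72, 0x72, 0xde]

RES = [ 0x32  0x72  0x72  0xde ]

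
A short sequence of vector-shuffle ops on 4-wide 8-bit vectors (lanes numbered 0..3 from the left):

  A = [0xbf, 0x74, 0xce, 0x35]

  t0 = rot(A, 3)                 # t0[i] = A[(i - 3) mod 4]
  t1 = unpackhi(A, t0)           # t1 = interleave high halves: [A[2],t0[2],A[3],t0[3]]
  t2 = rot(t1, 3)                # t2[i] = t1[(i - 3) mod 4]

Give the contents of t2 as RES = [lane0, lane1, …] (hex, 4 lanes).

t0 = [0x74, 0xce, 0x35, 0xbf]
t1 = [0xce, 0x35, 0x35, 0xbf]
t2 = [0x35, 0x35, 0xbf, 0xce]

RES = [0x35, 0x35, 0xbf, 0xce]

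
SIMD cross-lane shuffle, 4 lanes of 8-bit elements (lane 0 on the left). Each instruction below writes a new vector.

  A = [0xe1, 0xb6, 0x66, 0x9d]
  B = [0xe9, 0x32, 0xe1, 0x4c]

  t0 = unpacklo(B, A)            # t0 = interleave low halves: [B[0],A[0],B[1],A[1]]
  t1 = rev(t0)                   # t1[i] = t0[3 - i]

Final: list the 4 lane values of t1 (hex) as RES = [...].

RES = [ 0xb6  0x32  0xe1  0xe9 ]

t0 = [0xe9, 0xe1, 0x32, 0xb6]
t1 = [0xb6, 0x32, 0xe1, 0xe9]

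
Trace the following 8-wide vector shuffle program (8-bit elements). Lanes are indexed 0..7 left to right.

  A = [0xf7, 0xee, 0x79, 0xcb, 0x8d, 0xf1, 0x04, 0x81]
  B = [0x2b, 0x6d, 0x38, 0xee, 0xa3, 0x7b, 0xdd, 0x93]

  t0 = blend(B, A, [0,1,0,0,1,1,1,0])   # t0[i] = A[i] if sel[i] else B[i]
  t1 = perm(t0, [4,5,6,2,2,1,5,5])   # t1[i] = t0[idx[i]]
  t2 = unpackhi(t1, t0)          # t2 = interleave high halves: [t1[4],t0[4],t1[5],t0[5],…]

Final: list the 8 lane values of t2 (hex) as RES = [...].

t0 = [0x2b, 0xee, 0x38, 0xee, 0x8d, 0xf1, 0x04, 0x93]
t1 = [0x8d, 0xf1, 0x04, 0x38, 0x38, 0xee, 0xf1, 0xf1]
t2 = [0x38, 0x8d, 0xee, 0xf1, 0xf1, 0x04, 0xf1, 0x93]

RES = [ 0x38  0x8d  0xee  0xf1  0xf1  0x04  0xf1  0x93 ]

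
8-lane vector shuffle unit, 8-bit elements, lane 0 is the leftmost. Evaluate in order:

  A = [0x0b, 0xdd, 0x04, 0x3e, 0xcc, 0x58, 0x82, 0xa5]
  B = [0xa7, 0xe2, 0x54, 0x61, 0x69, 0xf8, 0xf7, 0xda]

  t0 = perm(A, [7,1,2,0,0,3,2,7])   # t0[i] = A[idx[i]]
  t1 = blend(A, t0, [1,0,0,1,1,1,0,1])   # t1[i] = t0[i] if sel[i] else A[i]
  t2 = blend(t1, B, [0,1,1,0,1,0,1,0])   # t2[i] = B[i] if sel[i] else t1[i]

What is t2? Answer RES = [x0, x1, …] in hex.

→ t0 |a5|dd|04|0b|0b|3e|04|a5|
→ t1 |a5|dd|04|0b|0b|3e|82|a5|
→ t2 |a5|e2|54|0b|69|3e|f7|a5|

RES = [ 0xa5  0xe2  0x54  0x0b  0x69  0x3e  0xf7  0xa5 ]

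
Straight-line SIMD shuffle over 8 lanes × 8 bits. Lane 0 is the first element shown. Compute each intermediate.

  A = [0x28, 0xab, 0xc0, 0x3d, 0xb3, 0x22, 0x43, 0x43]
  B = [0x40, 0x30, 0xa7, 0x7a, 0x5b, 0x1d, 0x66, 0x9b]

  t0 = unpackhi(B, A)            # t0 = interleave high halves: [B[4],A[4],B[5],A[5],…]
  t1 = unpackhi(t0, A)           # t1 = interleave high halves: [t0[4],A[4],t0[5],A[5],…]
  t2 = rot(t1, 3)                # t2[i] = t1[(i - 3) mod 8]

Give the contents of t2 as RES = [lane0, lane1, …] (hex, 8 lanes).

RES = [0x43, 0x43, 0x43, 0x66, 0xb3, 0x43, 0x22, 0x9b]

  t0: 5b b3 1d 22 66 43 9b 43
  t1: 66 b3 43 22 9b 43 43 43
  t2: 43 43 43 66 b3 43 22 9b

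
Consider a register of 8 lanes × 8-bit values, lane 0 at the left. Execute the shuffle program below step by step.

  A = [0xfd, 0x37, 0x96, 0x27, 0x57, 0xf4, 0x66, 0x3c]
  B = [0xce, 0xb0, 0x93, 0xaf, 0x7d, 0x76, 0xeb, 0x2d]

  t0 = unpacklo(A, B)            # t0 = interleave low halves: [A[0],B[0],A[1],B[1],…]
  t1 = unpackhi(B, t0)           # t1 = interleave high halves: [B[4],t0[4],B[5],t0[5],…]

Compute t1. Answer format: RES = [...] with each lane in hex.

RES = [0x7d, 0x96, 0x76, 0x93, 0xeb, 0x27, 0x2d, 0xaf]

→ t0 |fd|ce|37|b0|96|93|27|af|
→ t1 |7d|96|76|93|eb|27|2d|af|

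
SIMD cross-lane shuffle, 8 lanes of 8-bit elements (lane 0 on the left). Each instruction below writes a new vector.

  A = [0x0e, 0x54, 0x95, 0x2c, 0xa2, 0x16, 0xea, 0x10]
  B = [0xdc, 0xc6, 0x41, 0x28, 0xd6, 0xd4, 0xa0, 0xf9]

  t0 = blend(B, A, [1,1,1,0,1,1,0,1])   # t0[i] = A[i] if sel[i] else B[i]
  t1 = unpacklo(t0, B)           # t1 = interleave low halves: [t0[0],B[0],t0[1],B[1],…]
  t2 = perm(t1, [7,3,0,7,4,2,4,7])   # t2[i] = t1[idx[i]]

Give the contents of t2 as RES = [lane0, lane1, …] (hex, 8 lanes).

RES = [0x28, 0xc6, 0x0e, 0x28, 0x95, 0x54, 0x95, 0x28]

  t0: 0e 54 95 28 a2 16 a0 10
  t1: 0e dc 54 c6 95 41 28 28
  t2: 28 c6 0e 28 95 54 95 28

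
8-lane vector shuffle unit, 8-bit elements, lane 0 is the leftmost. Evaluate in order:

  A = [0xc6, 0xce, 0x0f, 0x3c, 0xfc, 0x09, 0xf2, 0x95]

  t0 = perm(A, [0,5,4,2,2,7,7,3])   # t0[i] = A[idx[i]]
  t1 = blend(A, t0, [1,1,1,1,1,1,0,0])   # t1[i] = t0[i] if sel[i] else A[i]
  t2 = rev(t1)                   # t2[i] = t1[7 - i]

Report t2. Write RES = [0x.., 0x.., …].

→ t0 |c6|09|fc|0f|0f|95|95|3c|
→ t1 |c6|09|fc|0f|0f|95|f2|95|
→ t2 |95|f2|95|0f|0f|fc|09|c6|

RES = [ 0x95  0xf2  0x95  0x0f  0x0f  0xfc  0x09  0xc6 ]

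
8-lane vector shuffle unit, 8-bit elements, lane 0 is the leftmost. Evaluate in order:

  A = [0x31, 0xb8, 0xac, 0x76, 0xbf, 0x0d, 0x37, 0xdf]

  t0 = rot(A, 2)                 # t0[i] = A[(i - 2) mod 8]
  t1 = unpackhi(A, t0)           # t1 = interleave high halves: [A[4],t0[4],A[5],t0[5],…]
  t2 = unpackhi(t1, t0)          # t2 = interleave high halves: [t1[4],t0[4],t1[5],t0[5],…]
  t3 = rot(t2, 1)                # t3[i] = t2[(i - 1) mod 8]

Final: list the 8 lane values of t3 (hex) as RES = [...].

t0 = [0x37, 0xdf, 0x31, 0xb8, 0xac, 0x76, 0xbf, 0x0d]
t1 = [0xbf, 0xac, 0x0d, 0x76, 0x37, 0xbf, 0xdf, 0x0d]
t2 = [0x37, 0xac, 0xbf, 0x76, 0xdf, 0xbf, 0x0d, 0x0d]
t3 = [0x0d, 0x37, 0xac, 0xbf, 0x76, 0xdf, 0xbf, 0x0d]

RES = [0x0d, 0x37, 0xac, 0xbf, 0x76, 0xdf, 0xbf, 0x0d]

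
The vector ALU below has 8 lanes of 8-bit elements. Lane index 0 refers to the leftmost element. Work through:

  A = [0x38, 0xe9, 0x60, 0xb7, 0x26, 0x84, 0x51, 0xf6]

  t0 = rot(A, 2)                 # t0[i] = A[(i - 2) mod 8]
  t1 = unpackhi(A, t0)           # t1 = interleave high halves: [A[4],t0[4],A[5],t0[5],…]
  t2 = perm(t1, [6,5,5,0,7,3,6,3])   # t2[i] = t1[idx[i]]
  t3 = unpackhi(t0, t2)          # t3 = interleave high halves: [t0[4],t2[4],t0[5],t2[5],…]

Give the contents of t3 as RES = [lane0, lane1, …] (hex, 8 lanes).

RES = [ 0x60  0x84  0xb7  0xb7  0x26  0xf6  0x84  0xb7 ]

  t0: 51 f6 38 e9 60 b7 26 84
  t1: 26 60 84 b7 51 26 f6 84
  t2: f6 26 26 26 84 b7 f6 b7
  t3: 60 84 b7 b7 26 f6 84 b7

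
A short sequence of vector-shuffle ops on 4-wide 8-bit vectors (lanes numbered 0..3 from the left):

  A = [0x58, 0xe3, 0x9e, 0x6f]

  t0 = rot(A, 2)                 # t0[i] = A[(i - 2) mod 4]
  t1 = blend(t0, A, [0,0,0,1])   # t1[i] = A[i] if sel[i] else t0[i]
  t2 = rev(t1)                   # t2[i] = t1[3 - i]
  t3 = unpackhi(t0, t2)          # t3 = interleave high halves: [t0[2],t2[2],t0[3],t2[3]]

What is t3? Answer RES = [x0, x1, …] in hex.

RES = [ 0x58  0x6f  0xe3  0x9e ]

→ t0 |9e|6f|58|e3|
→ t1 |9e|6f|58|6f|
→ t2 |6f|58|6f|9e|
→ t3 |58|6f|e3|9e|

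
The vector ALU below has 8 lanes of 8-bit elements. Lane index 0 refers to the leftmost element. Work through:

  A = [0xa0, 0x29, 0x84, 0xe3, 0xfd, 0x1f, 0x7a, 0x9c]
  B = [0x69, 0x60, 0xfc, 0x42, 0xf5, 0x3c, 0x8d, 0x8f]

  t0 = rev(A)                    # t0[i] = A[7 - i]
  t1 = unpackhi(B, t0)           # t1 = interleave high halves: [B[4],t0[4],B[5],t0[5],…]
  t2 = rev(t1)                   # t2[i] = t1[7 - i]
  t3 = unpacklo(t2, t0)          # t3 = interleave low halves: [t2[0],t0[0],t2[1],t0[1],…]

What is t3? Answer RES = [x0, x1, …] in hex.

RES = [ 0xa0  0x9c  0x8f  0x7a  0x29  0x1f  0x8d  0xfd ]

t0 = [0x9c, 0x7a, 0x1f, 0xfd, 0xe3, 0x84, 0x29, 0xa0]
t1 = [0xf5, 0xe3, 0x3c, 0x84, 0x8d, 0x29, 0x8f, 0xa0]
t2 = [0xa0, 0x8f, 0x29, 0x8d, 0x84, 0x3c, 0xe3, 0xf5]
t3 = [0xa0, 0x9c, 0x8f, 0x7a, 0x29, 0x1f, 0x8d, 0xfd]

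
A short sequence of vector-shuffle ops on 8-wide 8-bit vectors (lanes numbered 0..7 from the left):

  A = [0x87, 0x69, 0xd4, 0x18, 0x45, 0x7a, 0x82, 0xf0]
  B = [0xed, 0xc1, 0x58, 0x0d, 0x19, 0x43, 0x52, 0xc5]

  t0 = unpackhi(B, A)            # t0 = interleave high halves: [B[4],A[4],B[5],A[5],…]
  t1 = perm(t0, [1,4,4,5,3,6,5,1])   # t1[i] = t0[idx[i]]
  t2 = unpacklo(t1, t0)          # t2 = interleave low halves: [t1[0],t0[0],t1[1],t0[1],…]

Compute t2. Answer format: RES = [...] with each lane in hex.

  t0: 19 45 43 7a 52 82 c5 f0
  t1: 45 52 52 82 7a c5 82 45
  t2: 45 19 52 45 52 43 82 7a

RES = [0x45, 0x19, 0x52, 0x45, 0x52, 0x43, 0x82, 0x7a]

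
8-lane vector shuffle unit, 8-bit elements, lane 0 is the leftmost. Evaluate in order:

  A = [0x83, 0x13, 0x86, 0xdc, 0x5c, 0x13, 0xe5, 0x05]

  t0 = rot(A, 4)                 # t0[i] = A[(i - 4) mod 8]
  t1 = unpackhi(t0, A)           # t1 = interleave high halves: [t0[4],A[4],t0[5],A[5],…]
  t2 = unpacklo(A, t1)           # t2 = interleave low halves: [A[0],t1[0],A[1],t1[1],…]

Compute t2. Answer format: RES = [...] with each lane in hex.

RES = [0x83, 0x83, 0x13, 0x5c, 0x86, 0x13, 0xdc, 0x13]

→ t0 |5c|13|e5|05|83|13|86|dc|
→ t1 |83|5c|13|13|86|e5|dc|05|
→ t2 |83|83|13|5c|86|13|dc|13|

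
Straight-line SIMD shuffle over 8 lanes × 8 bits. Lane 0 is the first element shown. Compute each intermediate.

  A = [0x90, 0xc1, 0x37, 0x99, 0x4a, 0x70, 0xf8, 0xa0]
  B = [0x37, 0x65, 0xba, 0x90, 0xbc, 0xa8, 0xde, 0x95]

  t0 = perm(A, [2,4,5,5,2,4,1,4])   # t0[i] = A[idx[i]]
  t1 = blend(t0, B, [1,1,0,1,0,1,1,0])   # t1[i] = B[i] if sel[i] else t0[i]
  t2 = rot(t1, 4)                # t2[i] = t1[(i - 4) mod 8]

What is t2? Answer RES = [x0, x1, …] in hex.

RES = [ 0x37  0xa8  0xde  0x4a  0x37  0x65  0x70  0x90 ]

t0 = [0x37, 0x4a, 0x70, 0x70, 0x37, 0x4a, 0xc1, 0x4a]
t1 = [0x37, 0x65, 0x70, 0x90, 0x37, 0xa8, 0xde, 0x4a]
t2 = [0x37, 0xa8, 0xde, 0x4a, 0x37, 0x65, 0x70, 0x90]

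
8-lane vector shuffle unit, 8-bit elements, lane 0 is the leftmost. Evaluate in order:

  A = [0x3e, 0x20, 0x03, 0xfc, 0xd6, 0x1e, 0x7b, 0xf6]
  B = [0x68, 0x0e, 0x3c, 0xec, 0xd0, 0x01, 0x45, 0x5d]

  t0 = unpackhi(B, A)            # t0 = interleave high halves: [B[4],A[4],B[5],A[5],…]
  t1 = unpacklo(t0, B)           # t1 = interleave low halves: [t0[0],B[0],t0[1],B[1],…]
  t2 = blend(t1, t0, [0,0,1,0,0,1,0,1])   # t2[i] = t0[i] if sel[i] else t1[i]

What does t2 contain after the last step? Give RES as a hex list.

RES = [ 0xd0  0x68  0x01  0x0e  0x01  0x7b  0x1e  0xf6 ]

→ t0 |d0|d6|01|1e|45|7b|5d|f6|
→ t1 |d0|68|d6|0e|01|3c|1e|ec|
→ t2 |d0|68|01|0e|01|7b|1e|f6|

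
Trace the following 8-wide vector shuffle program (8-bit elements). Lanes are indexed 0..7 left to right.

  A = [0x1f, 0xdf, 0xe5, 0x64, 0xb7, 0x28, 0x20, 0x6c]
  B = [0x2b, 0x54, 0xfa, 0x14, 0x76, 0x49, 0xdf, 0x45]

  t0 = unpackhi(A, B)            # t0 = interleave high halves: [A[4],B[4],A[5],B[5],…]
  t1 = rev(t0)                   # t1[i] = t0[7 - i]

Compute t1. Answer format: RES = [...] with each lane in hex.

→ t0 |b7|76|28|49|20|df|6c|45|
→ t1 |45|6c|df|20|49|28|76|b7|

RES = [ 0x45  0x6c  0xdf  0x20  0x49  0x28  0x76  0xb7 ]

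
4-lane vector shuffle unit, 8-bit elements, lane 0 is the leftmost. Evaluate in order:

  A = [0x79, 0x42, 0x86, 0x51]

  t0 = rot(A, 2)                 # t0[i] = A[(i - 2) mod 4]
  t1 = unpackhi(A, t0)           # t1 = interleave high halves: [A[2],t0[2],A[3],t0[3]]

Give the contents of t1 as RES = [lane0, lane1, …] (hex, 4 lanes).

RES = [0x86, 0x79, 0x51, 0x42]

→ t0 |86|51|79|42|
→ t1 |86|79|51|42|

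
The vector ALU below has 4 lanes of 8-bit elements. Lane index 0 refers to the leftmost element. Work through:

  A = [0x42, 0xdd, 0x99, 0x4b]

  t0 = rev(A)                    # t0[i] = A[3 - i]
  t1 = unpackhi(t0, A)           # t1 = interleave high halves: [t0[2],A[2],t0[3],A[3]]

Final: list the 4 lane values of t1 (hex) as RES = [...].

RES = [0xdd, 0x99, 0x42, 0x4b]

  t0: 4b 99 dd 42
  t1: dd 99 42 4b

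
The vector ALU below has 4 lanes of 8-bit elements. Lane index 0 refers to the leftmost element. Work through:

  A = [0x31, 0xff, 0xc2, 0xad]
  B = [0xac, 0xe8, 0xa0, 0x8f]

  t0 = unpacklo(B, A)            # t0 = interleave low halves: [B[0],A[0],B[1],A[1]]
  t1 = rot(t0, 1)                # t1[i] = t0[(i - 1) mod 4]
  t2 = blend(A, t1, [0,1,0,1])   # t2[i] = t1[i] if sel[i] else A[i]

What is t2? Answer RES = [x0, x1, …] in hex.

  t0: ac 31 e8 ff
  t1: ff ac 31 e8
  t2: 31 ac c2 e8

RES = [0x31, 0xac, 0xc2, 0xe8]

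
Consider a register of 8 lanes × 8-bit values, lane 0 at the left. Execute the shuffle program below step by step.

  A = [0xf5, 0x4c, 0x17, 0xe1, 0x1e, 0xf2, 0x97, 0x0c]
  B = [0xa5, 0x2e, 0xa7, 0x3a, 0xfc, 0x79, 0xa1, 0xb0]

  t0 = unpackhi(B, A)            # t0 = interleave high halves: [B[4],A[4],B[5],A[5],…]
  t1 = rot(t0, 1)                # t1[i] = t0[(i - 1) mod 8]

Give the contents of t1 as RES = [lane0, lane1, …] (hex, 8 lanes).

→ t0 |fc|1e|79|f2|a1|97|b0|0c|
→ t1 |0c|fc|1e|79|f2|a1|97|b0|

RES = [0x0c, 0xfc, 0x1e, 0x79, 0xf2, 0xa1, 0x97, 0xb0]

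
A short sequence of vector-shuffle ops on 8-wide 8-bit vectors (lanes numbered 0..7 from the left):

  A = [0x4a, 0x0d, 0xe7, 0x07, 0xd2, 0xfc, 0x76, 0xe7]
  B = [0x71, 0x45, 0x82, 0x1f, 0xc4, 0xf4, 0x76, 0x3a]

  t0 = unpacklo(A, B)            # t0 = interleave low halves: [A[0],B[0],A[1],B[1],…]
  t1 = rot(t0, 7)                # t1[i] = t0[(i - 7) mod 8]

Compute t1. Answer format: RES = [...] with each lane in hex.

RES = [ 0x71  0x0d  0x45  0xe7  0x82  0x07  0x1f  0x4a ]

t0 = [0x4a, 0x71, 0x0d, 0x45, 0xe7, 0x82, 0x07, 0x1f]
t1 = [0x71, 0x0d, 0x45, 0xe7, 0x82, 0x07, 0x1f, 0x4a]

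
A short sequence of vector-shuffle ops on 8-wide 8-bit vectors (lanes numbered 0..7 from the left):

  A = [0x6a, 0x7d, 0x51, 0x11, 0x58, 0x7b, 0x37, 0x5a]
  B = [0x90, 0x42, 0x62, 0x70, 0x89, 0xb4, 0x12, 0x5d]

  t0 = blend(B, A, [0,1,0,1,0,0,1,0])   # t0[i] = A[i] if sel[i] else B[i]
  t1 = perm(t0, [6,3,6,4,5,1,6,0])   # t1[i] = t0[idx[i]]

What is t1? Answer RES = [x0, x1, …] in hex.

RES = [ 0x37  0x11  0x37  0x89  0xb4  0x7d  0x37  0x90 ]

  t0: 90 7d 62 11 89 b4 37 5d
  t1: 37 11 37 89 b4 7d 37 90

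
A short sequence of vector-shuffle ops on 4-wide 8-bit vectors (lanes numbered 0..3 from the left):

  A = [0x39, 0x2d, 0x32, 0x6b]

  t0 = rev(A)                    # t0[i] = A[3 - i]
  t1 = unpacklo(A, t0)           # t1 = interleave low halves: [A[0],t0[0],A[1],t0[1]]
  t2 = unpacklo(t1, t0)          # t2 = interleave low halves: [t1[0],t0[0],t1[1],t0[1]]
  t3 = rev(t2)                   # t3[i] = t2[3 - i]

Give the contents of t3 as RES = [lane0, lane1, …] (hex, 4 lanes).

  t0: 6b 32 2d 39
  t1: 39 6b 2d 32
  t2: 39 6b 6b 32
  t3: 32 6b 6b 39

RES = [0x32, 0x6b, 0x6b, 0x39]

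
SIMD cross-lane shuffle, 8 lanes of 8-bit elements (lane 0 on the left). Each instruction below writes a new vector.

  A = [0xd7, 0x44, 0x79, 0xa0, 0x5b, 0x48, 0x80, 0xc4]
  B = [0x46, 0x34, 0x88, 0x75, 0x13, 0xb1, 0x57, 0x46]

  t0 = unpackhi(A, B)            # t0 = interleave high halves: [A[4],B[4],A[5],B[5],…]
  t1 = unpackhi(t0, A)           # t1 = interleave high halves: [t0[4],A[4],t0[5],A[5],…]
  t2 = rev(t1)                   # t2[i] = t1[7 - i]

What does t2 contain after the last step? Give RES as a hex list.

RES = [ 0xc4  0x46  0x80  0xc4  0x48  0x57  0x5b  0x80 ]

→ t0 |5b|13|48|b1|80|57|c4|46|
→ t1 |80|5b|57|48|c4|80|46|c4|
→ t2 |c4|46|80|c4|48|57|5b|80|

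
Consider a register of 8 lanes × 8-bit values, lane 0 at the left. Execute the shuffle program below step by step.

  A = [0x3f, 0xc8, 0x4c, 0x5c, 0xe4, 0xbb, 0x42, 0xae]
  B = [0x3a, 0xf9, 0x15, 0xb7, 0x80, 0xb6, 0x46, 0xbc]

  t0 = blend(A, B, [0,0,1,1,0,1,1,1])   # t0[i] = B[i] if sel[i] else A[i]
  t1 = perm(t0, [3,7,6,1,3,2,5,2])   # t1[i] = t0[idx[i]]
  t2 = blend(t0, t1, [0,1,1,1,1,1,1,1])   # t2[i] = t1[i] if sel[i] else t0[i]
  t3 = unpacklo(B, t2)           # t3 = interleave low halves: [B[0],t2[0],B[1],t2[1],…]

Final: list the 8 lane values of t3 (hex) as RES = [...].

RES = [ 0x3a  0x3f  0xf9  0xbc  0x15  0x46  0xb7  0xc8 ]

  t0: 3f c8 15 b7 e4 b6 46 bc
  t1: b7 bc 46 c8 b7 15 b6 15
  t2: 3f bc 46 c8 b7 15 b6 15
  t3: 3a 3f f9 bc 15 46 b7 c8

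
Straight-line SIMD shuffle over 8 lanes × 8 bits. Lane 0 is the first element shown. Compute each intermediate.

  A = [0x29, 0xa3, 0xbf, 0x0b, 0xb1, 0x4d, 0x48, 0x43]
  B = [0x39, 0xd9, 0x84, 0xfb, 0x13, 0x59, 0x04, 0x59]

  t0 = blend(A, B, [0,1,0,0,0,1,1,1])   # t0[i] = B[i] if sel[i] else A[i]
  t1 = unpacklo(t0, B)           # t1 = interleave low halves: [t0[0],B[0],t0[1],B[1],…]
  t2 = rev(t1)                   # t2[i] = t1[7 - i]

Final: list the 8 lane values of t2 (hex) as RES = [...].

RES = [0xfb, 0x0b, 0x84, 0xbf, 0xd9, 0xd9, 0x39, 0x29]

→ t0 |29|d9|bf|0b|b1|59|04|59|
→ t1 |29|39|d9|d9|bf|84|0b|fb|
→ t2 |fb|0b|84|bf|d9|d9|39|29|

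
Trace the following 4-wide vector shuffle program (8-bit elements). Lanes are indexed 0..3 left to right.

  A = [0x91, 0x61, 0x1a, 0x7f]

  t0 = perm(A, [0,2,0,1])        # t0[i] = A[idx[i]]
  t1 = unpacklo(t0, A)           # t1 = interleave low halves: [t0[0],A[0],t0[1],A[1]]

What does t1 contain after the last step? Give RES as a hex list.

RES = [ 0x91  0x91  0x1a  0x61 ]

→ t0 |91|1a|91|61|
→ t1 |91|91|1a|61|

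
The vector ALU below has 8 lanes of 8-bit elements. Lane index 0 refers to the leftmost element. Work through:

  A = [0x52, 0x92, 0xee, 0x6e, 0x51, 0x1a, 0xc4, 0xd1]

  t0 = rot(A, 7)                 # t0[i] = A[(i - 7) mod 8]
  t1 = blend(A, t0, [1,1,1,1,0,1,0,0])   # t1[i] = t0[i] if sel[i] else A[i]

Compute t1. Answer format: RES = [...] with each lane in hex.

RES = [ 0x92  0xee  0x6e  0x51  0x51  0xc4  0xc4  0xd1 ]

  t0: 92 ee 6e 51 1a c4 d1 52
  t1: 92 ee 6e 51 51 c4 c4 d1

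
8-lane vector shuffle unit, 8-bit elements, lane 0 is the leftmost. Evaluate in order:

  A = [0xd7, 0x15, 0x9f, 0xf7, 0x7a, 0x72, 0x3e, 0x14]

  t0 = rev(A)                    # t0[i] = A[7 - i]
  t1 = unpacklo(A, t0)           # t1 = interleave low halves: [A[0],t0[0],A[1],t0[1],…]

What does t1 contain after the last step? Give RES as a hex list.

RES = [0xd7, 0x14, 0x15, 0x3e, 0x9f, 0x72, 0xf7, 0x7a]

→ t0 |14|3e|72|7a|f7|9f|15|d7|
→ t1 |d7|14|15|3e|9f|72|f7|7a|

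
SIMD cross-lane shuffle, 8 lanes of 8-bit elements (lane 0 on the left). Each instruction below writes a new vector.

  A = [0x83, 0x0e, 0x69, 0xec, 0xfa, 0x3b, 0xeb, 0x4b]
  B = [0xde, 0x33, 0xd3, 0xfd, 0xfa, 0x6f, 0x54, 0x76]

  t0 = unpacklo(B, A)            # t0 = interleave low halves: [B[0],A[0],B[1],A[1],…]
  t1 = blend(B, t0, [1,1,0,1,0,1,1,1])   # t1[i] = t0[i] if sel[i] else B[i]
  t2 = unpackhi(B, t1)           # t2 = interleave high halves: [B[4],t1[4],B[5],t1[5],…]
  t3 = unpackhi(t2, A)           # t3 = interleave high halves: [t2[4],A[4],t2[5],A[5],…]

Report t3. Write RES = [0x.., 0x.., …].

RES = [ 0x54  0xfa  0xfd  0x3b  0x76  0xeb  0xec  0x4b ]

t0 = [0xde, 0x83, 0x33, 0x0e, 0xd3, 0x69, 0xfd, 0xec]
t1 = [0xde, 0x83, 0xd3, 0x0e, 0xfa, 0x69, 0xfd, 0xec]
t2 = [0xfa, 0xfa, 0x6f, 0x69, 0x54, 0xfd, 0x76, 0xec]
t3 = [0x54, 0xfa, 0xfd, 0x3b, 0x76, 0xeb, 0xec, 0x4b]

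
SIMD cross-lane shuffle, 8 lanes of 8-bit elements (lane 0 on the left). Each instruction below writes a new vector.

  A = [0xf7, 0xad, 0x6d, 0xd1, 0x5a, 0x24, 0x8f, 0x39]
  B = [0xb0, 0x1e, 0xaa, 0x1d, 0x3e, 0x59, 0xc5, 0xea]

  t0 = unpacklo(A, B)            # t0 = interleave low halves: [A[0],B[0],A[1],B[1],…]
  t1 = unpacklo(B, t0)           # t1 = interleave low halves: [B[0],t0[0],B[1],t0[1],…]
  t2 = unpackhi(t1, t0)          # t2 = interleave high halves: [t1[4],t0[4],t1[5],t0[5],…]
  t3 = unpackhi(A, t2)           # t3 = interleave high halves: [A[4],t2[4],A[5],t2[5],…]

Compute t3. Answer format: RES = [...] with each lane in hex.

t0 = [0xf7, 0xb0, 0xad, 0x1e, 0x6d, 0xaa, 0xd1, 0x1d]
t1 = [0xb0, 0xf7, 0x1e, 0xb0, 0xaa, 0xad, 0x1d, 0x1e]
t2 = [0xaa, 0x6d, 0xad, 0xaa, 0x1d, 0xd1, 0x1e, 0x1d]
t3 = [0x5a, 0x1d, 0x24, 0xd1, 0x8f, 0x1e, 0x39, 0x1d]

RES = [0x5a, 0x1d, 0x24, 0xd1, 0x8f, 0x1e, 0x39, 0x1d]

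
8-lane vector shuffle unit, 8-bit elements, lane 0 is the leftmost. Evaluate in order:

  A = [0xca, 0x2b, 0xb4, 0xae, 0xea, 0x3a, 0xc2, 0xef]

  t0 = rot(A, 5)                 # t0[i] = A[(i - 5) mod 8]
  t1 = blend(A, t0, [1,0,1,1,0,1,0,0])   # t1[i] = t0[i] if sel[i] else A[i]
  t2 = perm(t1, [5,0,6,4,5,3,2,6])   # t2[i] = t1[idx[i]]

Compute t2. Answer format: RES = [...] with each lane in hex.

t0 = [0xae, 0xea, 0x3a, 0xc2, 0xef, 0xca, 0x2b, 0xb4]
t1 = [0xae, 0x2b, 0x3a, 0xc2, 0xea, 0xca, 0xc2, 0xef]
t2 = [0xca, 0xae, 0xc2, 0xea, 0xca, 0xc2, 0x3a, 0xc2]

RES = [0xca, 0xae, 0xc2, 0xea, 0xca, 0xc2, 0x3a, 0xc2]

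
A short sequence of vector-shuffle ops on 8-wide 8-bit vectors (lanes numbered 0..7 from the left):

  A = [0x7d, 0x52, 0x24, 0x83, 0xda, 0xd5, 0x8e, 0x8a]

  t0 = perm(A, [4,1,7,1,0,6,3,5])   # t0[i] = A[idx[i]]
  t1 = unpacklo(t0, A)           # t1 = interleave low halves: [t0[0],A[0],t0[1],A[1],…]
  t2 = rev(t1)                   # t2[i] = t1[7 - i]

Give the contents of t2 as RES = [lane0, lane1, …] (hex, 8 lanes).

t0 = [0xda, 0x52, 0x8a, 0x52, 0x7d, 0x8e, 0x83, 0xd5]
t1 = [0xda, 0x7d, 0x52, 0x52, 0x8a, 0x24, 0x52, 0x83]
t2 = [0x83, 0x52, 0x24, 0x8a, 0x52, 0x52, 0x7d, 0xda]

RES = [0x83, 0x52, 0x24, 0x8a, 0x52, 0x52, 0x7d, 0xda]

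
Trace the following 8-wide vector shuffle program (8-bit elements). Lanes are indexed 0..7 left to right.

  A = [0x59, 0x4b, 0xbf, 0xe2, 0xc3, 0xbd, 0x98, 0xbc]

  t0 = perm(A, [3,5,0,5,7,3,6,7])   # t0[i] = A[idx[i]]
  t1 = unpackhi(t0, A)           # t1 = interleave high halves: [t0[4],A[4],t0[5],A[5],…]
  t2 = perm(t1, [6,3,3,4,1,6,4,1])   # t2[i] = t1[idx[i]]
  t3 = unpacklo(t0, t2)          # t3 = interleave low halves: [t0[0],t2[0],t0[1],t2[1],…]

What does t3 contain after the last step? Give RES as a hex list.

RES = [ 0xe2  0xbc  0xbd  0xbd  0x59  0xbd  0xbd  0x98 ]

  t0: e2 bd 59 bd bc e2 98 bc
  t1: bc c3 e2 bd 98 98 bc bc
  t2: bc bd bd 98 c3 bc 98 c3
  t3: e2 bc bd bd 59 bd bd 98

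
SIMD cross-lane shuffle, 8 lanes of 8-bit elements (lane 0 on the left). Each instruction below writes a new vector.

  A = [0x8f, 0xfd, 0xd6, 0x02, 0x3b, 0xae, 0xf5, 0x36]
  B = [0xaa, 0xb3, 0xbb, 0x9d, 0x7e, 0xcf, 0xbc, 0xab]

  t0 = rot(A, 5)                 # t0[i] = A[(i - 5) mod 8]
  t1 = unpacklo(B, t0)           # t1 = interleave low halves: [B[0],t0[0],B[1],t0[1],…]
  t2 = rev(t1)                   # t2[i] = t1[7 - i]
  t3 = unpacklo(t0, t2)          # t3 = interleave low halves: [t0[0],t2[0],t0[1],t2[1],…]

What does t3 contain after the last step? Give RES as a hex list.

→ t0 |02|3b|ae|f5|36|8f|fd|d6|
→ t1 |aa|02|b3|3b|bb|ae|9d|f5|
→ t2 |f5|9d|ae|bb|3b|b3|02|aa|
→ t3 |02|f5|3b|9d|ae|ae|f5|bb|

RES = [ 0x02  0xf5  0x3b  0x9d  0xae  0xae  0xf5  0xbb ]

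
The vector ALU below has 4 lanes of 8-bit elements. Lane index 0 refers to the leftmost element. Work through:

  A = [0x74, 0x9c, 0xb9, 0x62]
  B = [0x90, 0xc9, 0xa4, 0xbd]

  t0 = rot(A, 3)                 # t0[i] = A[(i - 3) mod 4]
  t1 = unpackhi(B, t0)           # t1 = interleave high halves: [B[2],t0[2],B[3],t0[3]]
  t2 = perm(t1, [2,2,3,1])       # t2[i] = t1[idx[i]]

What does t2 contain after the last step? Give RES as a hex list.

RES = [ 0xbd  0xbd  0x74  0x62 ]

  t0: 9c b9 62 74
  t1: a4 62 bd 74
  t2: bd bd 74 62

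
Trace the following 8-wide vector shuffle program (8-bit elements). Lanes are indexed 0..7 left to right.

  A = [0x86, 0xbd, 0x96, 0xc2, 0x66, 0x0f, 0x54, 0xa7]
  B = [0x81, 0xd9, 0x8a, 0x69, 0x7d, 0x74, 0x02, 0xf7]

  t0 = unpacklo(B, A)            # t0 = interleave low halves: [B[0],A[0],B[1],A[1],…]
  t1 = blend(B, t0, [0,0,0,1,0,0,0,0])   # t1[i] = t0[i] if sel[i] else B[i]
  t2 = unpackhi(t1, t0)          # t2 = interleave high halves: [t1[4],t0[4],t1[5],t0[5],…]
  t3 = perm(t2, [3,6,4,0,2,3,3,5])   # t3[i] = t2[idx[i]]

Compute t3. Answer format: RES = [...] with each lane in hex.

RES = [ 0x96  0xf7  0x02  0x7d  0x74  0x96  0x96  0x69 ]

→ t0 |81|86|d9|bd|8a|96|69|c2|
→ t1 |81|d9|8a|bd|7d|74|02|f7|
→ t2 |7d|8a|74|96|02|69|f7|c2|
→ t3 |96|f7|02|7d|74|96|96|69|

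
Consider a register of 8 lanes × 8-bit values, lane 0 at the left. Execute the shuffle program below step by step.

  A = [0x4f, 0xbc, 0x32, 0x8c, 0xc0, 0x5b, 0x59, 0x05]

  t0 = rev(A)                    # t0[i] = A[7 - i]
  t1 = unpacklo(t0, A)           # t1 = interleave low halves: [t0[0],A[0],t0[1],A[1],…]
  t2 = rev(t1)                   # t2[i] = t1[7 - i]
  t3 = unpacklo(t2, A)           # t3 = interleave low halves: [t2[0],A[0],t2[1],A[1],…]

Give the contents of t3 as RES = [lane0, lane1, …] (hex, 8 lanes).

t0 = [0x05, 0x59, 0x5b, 0xc0, 0x8c, 0x32, 0xbc, 0x4f]
t1 = [0x05, 0x4f, 0x59, 0xbc, 0x5b, 0x32, 0xc0, 0x8c]
t2 = [0x8c, 0xc0, 0x32, 0x5b, 0xbc, 0x59, 0x4f, 0x05]
t3 = [0x8c, 0x4f, 0xc0, 0xbc, 0x32, 0x32, 0x5b, 0x8c]

RES = [0x8c, 0x4f, 0xc0, 0xbc, 0x32, 0x32, 0x5b, 0x8c]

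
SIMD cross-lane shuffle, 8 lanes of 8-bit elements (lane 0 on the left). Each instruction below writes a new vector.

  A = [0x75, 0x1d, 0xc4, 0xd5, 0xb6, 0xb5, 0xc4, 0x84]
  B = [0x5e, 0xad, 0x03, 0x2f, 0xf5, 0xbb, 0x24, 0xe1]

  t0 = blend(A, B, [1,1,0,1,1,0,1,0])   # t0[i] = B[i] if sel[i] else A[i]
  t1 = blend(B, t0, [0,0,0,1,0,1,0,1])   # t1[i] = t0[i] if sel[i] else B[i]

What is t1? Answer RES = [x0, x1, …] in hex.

→ t0 |5e|ad|c4|2f|f5|b5|24|84|
→ t1 |5e|ad|03|2f|f5|b5|24|84|

RES = [0x5e, 0xad, 0x03, 0x2f, 0xf5, 0xb5, 0x24, 0x84]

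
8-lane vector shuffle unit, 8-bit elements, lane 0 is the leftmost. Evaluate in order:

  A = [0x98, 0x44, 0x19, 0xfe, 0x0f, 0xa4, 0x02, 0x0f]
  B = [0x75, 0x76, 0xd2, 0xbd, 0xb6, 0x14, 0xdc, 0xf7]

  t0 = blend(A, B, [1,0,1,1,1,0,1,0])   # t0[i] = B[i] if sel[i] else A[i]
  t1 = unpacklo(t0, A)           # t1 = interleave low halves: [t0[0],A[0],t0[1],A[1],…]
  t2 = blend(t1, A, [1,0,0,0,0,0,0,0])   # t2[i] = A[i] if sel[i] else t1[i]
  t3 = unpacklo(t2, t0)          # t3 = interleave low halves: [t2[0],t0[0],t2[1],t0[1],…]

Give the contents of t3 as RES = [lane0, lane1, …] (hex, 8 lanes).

t0 = [0x75, 0x44, 0xd2, 0xbd, 0xb6, 0xa4, 0xdc, 0x0f]
t1 = [0x75, 0x98, 0x44, 0x44, 0xd2, 0x19, 0xbd, 0xfe]
t2 = [0x98, 0x98, 0x44, 0x44, 0xd2, 0x19, 0xbd, 0xfe]
t3 = [0x98, 0x75, 0x98, 0x44, 0x44, 0xd2, 0x44, 0xbd]

RES = [ 0x98  0x75  0x98  0x44  0x44  0xd2  0x44  0xbd ]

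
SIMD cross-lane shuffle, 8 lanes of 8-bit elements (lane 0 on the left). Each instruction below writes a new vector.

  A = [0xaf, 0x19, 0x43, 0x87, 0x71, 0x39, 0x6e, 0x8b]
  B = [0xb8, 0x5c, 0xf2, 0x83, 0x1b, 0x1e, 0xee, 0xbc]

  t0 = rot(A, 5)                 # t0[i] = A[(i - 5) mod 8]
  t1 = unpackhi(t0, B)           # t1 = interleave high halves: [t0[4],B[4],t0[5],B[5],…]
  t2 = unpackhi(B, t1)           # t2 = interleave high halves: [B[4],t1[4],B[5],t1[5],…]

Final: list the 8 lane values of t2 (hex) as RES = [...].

→ t0 |87|71|39|6e|8b|af|19|43|
→ t1 |8b|1b|af|1e|19|ee|43|bc|
→ t2 |1b|19|1e|ee|ee|43|bc|bc|

RES = [0x1b, 0x19, 0x1e, 0xee, 0xee, 0x43, 0xbc, 0xbc]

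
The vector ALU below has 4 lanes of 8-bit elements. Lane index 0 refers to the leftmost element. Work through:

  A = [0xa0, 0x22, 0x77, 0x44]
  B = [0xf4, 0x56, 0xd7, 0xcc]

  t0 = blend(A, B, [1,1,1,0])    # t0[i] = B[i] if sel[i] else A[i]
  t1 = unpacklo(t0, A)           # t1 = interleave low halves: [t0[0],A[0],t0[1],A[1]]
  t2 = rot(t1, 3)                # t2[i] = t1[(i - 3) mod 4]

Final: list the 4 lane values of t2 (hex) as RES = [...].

RES = [ 0xa0  0x56  0x22  0xf4 ]

→ t0 |f4|56|d7|44|
→ t1 |f4|a0|56|22|
→ t2 |a0|56|22|f4|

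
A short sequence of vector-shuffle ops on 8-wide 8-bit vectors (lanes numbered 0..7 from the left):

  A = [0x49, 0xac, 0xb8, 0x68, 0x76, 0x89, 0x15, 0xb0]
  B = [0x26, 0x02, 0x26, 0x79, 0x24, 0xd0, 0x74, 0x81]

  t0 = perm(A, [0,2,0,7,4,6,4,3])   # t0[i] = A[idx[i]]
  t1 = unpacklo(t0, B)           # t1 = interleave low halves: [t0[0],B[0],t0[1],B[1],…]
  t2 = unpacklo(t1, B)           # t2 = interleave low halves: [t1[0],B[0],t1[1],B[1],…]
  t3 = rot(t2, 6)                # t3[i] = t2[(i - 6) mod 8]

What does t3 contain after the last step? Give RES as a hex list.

RES = [ 0x26  0x02  0xb8  0x26  0x02  0x79  0x49  0x26 ]

  t0: 49 b8 49 b0 76 15 76 68
  t1: 49 26 b8 02 49 26 b0 79
  t2: 49 26 26 02 b8 26 02 79
  t3: 26 02 b8 26 02 79 49 26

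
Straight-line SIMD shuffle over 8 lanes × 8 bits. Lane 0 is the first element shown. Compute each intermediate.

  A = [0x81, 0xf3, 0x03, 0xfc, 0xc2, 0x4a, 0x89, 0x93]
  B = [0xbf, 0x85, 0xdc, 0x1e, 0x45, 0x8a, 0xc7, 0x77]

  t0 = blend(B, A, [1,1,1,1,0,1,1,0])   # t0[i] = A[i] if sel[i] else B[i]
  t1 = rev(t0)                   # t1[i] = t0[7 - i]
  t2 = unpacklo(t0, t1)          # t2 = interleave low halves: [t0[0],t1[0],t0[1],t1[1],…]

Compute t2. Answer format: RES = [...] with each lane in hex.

RES = [0x81, 0x77, 0xf3, 0x89, 0x03, 0x4a, 0xfc, 0x45]

t0 = [0x81, 0xf3, 0x03, 0xfc, 0x45, 0x4a, 0x89, 0x77]
t1 = [0x77, 0x89, 0x4a, 0x45, 0xfc, 0x03, 0xf3, 0x81]
t2 = [0x81, 0x77, 0xf3, 0x89, 0x03, 0x4a, 0xfc, 0x45]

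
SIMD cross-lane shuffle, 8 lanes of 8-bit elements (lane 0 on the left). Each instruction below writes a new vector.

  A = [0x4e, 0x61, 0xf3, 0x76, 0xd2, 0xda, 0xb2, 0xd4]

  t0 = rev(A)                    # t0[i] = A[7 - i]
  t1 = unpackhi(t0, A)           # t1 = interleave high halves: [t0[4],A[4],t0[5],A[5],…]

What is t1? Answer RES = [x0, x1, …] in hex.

RES = [ 0x76  0xd2  0xf3  0xda  0x61  0xb2  0x4e  0xd4 ]

→ t0 |d4|b2|da|d2|76|f3|61|4e|
→ t1 |76|d2|f3|da|61|b2|4e|d4|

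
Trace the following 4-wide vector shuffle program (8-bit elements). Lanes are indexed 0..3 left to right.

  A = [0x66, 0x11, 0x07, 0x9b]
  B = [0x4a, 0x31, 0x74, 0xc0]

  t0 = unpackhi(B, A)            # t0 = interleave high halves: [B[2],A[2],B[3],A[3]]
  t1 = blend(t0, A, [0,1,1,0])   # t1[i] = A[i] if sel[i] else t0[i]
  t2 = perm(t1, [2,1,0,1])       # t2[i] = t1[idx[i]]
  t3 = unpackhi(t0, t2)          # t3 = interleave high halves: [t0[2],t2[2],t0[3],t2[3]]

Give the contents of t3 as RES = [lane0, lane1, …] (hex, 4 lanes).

RES = [ 0xc0  0x74  0x9b  0x11 ]

  t0: 74 07 c0 9b
  t1: 74 11 07 9b
  t2: 07 11 74 11
  t3: c0 74 9b 11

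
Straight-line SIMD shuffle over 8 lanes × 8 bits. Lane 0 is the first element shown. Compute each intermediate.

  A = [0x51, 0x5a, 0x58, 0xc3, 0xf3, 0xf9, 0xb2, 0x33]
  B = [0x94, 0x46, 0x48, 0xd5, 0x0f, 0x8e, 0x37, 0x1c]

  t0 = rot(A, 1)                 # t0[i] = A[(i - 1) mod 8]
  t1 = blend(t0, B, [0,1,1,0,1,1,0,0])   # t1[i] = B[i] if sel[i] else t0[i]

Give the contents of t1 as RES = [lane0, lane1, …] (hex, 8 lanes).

RES = [ 0x33  0x46  0x48  0x58  0x0f  0x8e  0xf9  0xb2 ]

→ t0 |33|51|5a|58|c3|f3|f9|b2|
→ t1 |33|46|48|58|0f|8e|f9|b2|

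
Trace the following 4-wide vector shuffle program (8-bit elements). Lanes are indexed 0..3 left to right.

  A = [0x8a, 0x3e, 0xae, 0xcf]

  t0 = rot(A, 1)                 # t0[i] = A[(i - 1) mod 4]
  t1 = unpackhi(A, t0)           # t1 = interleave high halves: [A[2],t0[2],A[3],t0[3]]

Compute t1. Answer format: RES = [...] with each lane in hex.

  t0: cf 8a 3e ae
  t1: ae 3e cf ae

RES = [0xae, 0x3e, 0xcf, 0xae]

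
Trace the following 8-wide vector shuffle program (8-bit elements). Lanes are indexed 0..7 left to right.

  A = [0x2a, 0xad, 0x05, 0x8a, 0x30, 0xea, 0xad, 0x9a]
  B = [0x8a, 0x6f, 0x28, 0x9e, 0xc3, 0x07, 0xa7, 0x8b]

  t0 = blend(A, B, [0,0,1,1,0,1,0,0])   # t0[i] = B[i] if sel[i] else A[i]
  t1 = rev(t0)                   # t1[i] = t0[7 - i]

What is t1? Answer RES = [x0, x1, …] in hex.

RES = [0x9a, 0xad, 0x07, 0x30, 0x9e, 0x28, 0xad, 0x2a]

→ t0 |2a|ad|28|9e|30|07|ad|9a|
→ t1 |9a|ad|07|30|9e|28|ad|2a|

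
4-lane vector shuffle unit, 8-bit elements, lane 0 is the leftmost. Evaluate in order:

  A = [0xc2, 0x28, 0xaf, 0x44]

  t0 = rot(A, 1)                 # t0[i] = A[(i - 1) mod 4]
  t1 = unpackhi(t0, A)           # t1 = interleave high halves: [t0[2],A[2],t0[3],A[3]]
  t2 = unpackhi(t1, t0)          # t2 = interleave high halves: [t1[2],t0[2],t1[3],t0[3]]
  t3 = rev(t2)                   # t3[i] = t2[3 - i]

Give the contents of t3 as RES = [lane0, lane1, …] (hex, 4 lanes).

RES = [0xaf, 0x44, 0x28, 0xaf]

  t0: 44 c2 28 af
  t1: 28 af af 44
  t2: af 28 44 af
  t3: af 44 28 af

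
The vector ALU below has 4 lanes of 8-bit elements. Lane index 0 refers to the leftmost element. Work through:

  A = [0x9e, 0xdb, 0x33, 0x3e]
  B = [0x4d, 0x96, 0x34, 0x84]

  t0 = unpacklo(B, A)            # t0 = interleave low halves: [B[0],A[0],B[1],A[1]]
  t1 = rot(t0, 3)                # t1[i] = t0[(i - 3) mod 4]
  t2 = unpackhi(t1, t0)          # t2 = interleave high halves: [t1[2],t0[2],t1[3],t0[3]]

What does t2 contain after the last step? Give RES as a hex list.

t0 = [0x4d, 0x9e, 0x96, 0xdb]
t1 = [0x9e, 0x96, 0xdb, 0x4d]
t2 = [0xdb, 0x96, 0x4d, 0xdb]

RES = [0xdb, 0x96, 0x4d, 0xdb]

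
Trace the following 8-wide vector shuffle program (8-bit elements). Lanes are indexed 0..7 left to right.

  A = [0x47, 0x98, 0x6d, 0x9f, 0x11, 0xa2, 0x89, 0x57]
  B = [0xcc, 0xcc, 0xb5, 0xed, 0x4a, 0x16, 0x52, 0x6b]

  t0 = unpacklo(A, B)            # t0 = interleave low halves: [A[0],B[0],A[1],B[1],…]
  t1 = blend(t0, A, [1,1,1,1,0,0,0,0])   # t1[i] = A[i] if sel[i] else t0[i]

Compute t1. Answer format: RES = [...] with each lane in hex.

RES = [ 0x47  0x98  0x6d  0x9f  0x6d  0xb5  0x9f  0xed ]

t0 = [0x47, 0xcc, 0x98, 0xcc, 0x6d, 0xb5, 0x9f, 0xed]
t1 = [0x47, 0x98, 0x6d, 0x9f, 0x6d, 0xb5, 0x9f, 0xed]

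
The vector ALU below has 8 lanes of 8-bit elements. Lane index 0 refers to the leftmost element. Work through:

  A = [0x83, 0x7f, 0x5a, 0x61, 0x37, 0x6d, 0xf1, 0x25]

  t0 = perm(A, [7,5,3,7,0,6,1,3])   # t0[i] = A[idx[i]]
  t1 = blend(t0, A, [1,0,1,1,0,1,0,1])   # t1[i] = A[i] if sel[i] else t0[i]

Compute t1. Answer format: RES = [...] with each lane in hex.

→ t0 |25|6d|61|25|83|f1|7f|61|
→ t1 |83|6d|5a|61|83|6d|7f|25|

RES = [ 0x83  0x6d  0x5a  0x61  0x83  0x6d  0x7f  0x25 ]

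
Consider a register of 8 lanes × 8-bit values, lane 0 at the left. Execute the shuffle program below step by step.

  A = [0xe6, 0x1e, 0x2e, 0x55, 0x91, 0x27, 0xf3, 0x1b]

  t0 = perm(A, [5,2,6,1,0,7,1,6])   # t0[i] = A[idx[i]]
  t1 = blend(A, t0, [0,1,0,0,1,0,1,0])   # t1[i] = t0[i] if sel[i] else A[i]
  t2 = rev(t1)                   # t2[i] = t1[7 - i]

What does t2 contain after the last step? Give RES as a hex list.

  t0: 27 2e f3 1e e6 1b 1e f3
  t1: e6 2e 2e 55 e6 27 1e 1b
  t2: 1b 1e 27 e6 55 2e 2e e6

RES = [ 0x1b  0x1e  0x27  0xe6  0x55  0x2e  0x2e  0xe6 ]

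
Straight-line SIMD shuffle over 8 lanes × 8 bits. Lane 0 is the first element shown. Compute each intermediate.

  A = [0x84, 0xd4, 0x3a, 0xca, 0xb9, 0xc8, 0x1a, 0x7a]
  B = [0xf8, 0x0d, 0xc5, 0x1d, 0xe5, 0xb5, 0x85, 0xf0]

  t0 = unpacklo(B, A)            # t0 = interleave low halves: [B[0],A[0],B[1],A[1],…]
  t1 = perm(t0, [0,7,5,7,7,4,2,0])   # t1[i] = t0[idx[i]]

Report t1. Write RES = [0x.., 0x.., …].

RES = [ 0xf8  0xca  0x3a  0xca  0xca  0xc5  0x0d  0xf8 ]

  t0: f8 84 0d d4 c5 3a 1d ca
  t1: f8 ca 3a ca ca c5 0d f8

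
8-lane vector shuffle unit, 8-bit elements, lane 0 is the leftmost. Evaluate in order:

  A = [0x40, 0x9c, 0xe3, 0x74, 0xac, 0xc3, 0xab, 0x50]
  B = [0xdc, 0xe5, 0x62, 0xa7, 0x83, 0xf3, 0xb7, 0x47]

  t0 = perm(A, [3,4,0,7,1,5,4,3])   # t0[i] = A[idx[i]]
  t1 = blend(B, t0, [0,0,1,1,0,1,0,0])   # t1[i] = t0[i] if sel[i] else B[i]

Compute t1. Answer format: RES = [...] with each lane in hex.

  t0: 74 ac 40 50 9c c3 ac 74
  t1: dc e5 40 50 83 c3 b7 47

RES = [ 0xdc  0xe5  0x40  0x50  0x83  0xc3  0xb7  0x47 ]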